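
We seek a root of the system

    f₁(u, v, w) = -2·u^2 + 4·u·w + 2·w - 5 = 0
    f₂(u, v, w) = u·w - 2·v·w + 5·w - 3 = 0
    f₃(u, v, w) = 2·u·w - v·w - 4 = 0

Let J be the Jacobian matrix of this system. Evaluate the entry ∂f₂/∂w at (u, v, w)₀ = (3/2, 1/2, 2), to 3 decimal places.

5.500

∂f₂/∂w = u - 2·v + 5.
At (3/2, 1/2, 2) this is 5.500.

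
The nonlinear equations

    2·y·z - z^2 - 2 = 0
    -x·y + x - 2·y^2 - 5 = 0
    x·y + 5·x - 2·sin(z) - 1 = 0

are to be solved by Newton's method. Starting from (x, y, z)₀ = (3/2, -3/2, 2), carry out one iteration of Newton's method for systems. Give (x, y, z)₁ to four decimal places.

(0.0311, 0.5938, 1.4822)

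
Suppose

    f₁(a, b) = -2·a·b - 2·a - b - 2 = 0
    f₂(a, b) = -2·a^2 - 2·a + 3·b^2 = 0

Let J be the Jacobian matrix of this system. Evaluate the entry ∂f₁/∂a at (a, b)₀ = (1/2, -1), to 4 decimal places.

0.0000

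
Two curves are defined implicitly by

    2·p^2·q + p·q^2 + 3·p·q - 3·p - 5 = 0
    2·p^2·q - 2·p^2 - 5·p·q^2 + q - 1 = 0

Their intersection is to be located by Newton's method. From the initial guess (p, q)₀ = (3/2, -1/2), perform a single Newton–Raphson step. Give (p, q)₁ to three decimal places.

(-4.324, -4.313)

At (3/2, -1/2): F = (-13.625, -10.125).
Jacobian J = [[4·p·q + q^2 + 3·q - 3, 2·p^2 + 2·p·q + 3·p], [4·p·q - 4·p - 5·q^2, 2·p^2 - 10·p·q + 1]].
At the point, J = [[-7.250, 7.500], [-10.250, 13.000]] (det J = -17.375).
Solving J·Δ = −F gives Δ = (-5.824, -3.813).
Then the next iterate is (p, q)₁ = (-4.324, -4.313).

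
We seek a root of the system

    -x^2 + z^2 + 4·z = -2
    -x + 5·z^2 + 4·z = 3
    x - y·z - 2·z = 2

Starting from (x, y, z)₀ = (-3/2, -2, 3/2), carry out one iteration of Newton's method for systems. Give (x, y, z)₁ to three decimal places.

At (-3/2, -2, 3/2): F = (8.000, 15.750, -3.500).
Jacobian J = [[-2·x, 0, 2·z + 4], [-1, 0, 10·z + 4], [1, -z, -y - 2]].
At the point, J = [[3.000, 0.000, 7.000], [-1.000, 0.000, 19.000], [1.000, -1.500, 0.000]] (det J = 96.000).
Solving J·Δ = −F gives Δ = (-0.652, -2.768, -0.863).
Then the next iterate is (x, y, z)₁ = (-2.152, -4.768, 0.637).

(-2.152, -4.768, 0.637)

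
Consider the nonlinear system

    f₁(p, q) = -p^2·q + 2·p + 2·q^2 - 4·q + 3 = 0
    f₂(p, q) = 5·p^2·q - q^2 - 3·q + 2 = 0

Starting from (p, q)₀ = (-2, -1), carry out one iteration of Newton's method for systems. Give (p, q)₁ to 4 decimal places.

(-1.8960, -0.2673)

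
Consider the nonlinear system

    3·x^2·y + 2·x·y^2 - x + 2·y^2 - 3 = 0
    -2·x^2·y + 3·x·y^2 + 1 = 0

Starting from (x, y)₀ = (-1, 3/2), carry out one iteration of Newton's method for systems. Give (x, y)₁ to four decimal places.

At (-1, 3/2): F = (2.5000, -8.7500).
Jacobian J = [[6·x·y + 2·y^2 - 1, 3·x^2 + 4·x·y + 4·y], [-4·x·y + 3·y^2, -2·x^2 + 6·x·y]].
At the point, J = [[-5.5000, 3.0000], [12.7500, -11.0000]] (det J = 22.2500).
Solving J·Δ = −F gives Δ = (0.0562, -0.7303).
Then the next iterate is (x, y)₁ = (-0.9438, 0.7697).

(-0.9438, 0.7697)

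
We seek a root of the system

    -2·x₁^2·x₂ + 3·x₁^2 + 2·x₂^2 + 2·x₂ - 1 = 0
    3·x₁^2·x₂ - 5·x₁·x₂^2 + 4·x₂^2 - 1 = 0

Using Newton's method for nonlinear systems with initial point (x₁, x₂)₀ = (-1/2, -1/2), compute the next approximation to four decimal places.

(-0.6297, -0.4622)

At (-1/2, -1/2): F = (-0.5000, 0.2500).
Jacobian J = [[-4·x₁·x₂ + 6·x₁, -2·x₁^2 + 4·x₂ + 2], [6·x₁·x₂ - 5·x₂^2, 3·x₁^2 - 10·x₁·x₂ + 8·x₂]].
At the point, J = [[-4.0000, -0.5000], [0.2500, -5.7500]] (det J = 23.1250).
Solving J·Δ = −F gives Δ = (-0.1297, 0.0378).
Then the next iterate is (x₁, x₂)₁ = (-0.6297, -0.4622).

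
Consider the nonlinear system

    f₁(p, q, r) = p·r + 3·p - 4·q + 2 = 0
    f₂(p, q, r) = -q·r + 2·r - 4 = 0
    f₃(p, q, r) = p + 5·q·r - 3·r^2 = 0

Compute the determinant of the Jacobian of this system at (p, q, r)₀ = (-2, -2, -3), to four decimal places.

J = [[r + 3, -4, p], [0, -r, -q + 2], [1, 5·r, 5·q - 6·r]].
At the point, J = [[0.0000, -4.0000, -2.0000], [0.0000, 3.0000, 4.0000], [1.0000, -15.0000, 8.0000]].
det J = -10.0000.

-10.0000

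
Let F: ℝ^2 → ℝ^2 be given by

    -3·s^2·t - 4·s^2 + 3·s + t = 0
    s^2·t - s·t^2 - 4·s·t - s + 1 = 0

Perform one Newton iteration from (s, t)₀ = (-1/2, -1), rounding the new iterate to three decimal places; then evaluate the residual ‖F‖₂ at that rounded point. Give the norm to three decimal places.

At (-1/2, -1): F = (-2.750, -0.250).
Jacobian J = [[-6·s·t - 8·s + 3, -3·s^2 + 1], [2·s·t - t^2 - 4·t - 1, s^2 - 2·s·t - 4·s]].
At the point, J = [[4.000, 0.250], [3.000, 1.250]] (det J = 4.250).
Solving J·Δ = −F gives Δ = (0.794, -1.706).
Then the next iterate is (s, t)₁ = (0.294, -2.706).
Re-evaluating at (0.294, -2.706): F = (-1.46806, 1.50156), so ‖F‖₂ = 2.100.

2.100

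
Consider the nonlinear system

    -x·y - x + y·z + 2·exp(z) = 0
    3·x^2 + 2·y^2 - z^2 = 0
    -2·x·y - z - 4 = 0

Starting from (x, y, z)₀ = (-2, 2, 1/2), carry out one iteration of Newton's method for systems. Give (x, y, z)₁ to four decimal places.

(0.9065, 3.7505, -0.6240)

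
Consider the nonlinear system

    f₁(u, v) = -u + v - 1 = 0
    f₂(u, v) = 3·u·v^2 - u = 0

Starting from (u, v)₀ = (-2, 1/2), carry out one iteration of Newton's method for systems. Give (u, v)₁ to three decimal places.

(-0.480, 0.520)

At (-2, 1/2): F = (1.500, 0.500).
Jacobian J = [[-1, 1], [3·v^2 - 1, 6·u·v]].
At the point, J = [[-1.000, 1.000], [-0.250, -6.000]] (det J = 6.250).
Solving J·Δ = −F gives Δ = (1.520, 0.020).
Then the next iterate is (u, v)₁ = (-0.480, 0.520).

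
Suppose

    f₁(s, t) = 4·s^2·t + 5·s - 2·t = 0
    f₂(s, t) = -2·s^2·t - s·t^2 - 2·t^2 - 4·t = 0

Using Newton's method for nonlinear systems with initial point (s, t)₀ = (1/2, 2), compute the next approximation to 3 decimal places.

(0.366, 0.763)

At (1/2, 2): F = (0.500, -19.000).
Jacobian J = [[8·s·t + 5, 4·s^2 - 2], [-4·s·t - t^2, -2·s^2 - 2·s·t - 4·t - 4]].
At the point, J = [[13.000, -1.000], [-8.000, -14.500]] (det J = -196.500).
Solving J·Δ = −F gives Δ = (-0.134, -1.237).
Then the next iterate is (s, t)₁ = (0.366, 0.763).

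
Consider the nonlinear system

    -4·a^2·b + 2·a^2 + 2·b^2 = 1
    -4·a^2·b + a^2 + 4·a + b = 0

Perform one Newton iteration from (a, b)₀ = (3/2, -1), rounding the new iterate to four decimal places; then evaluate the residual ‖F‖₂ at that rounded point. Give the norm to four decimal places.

4.9397

At (3/2, -1): F = (14.5000, 16.2500).
Jacobian J = [[-8·a·b + 4·a, -4·a^2 + 4·b], [-8·a·b + 2·a + 4, -4·a^2 + 1]].
At the point, J = [[18.0000, -13.0000], [19.0000, -8.0000]] (det J = 103.0000).
Solving J·Δ = −F gives Δ = (-0.9248, -0.1650).
Then the next iterate is (a, b)₁ = (0.5752, -1.1650).
Re-evaluating at (0.5752, -1.1650): F = (3.917945, 3.008440), so ‖F‖₂ = 4.9397.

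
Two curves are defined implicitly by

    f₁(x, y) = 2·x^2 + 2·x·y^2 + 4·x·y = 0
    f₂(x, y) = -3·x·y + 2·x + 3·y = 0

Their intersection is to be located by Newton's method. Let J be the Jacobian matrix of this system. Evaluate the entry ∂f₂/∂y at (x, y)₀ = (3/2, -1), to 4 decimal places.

∂f₂/∂y = -3·x + 3.
At (3/2, -1) this is -1.5000.

-1.5000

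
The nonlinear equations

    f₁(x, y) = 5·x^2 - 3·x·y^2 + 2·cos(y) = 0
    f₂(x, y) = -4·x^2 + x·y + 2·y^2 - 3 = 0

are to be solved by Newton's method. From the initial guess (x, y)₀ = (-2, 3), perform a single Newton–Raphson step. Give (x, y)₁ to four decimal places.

At (-2, 3): F = (72.020015, -7.0000).
Jacobian J = [[10·x - 3·y^2, -6·x·y - 2·sin(y)], [-8·x + y, x + 4·y]].
At the point, J = [[-47.0000, 35.717760], [19.0000, 10.0000]] (det J = -1148.637440).
Solving J·Δ = −F gives Δ = (0.8447, -0.9049).
Then the next iterate is (x, y)₁ = (-1.1553, 2.0951).

(-1.1553, 2.0951)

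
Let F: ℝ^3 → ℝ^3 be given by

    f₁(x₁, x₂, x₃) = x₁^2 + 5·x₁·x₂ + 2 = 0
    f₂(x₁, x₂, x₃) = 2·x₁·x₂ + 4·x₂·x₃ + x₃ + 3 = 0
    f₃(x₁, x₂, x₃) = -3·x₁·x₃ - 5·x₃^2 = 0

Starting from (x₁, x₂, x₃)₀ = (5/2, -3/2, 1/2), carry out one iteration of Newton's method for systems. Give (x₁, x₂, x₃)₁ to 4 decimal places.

(3.3800, -0.4840, -0.0056)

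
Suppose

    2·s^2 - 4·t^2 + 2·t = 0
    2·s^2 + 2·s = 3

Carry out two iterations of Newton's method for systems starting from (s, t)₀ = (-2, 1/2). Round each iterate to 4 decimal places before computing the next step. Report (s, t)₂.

(-1.8229, 2.2822)

At (-2, 1/2): F = (8.0000, 1.0000).
Jacobian J = [[4·s, -8·t + 2], [4·s + 2, 0]].
At the point, J = [[-8.0000, -2.0000], [-6.0000, 0.0000]] (det J = -12.0000).
Solving J·Δ = −F gives Δ = (0.1667, 3.3333).
Then the next iterate is (s, t)₁ = (-1.8333, 3.8333).
Round to (-1.8333, 3.8333) and repeat: F = (-44.388178, 0.055378), J = [[-7.3332, -28.6664], [-5.3332, 0.0000]].
Δ = (0.0104, -1.5511), so (s, t)₂ = (-1.8229, 2.2822).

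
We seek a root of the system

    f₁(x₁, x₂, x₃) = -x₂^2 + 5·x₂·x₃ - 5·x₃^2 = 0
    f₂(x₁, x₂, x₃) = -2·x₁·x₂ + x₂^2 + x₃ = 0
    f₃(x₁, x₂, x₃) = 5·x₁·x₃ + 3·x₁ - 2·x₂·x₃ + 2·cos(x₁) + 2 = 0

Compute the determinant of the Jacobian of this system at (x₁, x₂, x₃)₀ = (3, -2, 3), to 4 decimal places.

-7234.4666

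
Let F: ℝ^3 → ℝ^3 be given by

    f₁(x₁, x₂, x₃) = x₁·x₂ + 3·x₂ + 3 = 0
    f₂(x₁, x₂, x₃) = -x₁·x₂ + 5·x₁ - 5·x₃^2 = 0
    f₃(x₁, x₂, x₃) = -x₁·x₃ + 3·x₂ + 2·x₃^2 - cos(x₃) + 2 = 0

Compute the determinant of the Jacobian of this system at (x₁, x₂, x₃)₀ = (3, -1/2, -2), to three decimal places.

645.143

J = [[x₂, x₁ + 3, 0], [-x₂ + 5, -x₁, -10·x₃], [-x₃, 3, -x₁ + 4·x₃ + sin(x₃)]].
At the point, J = [[-0.500, 6.000, 0.000], [5.500, -3.000, 20.000], [2.000, 3.000, -11.90930]].
det J = 645.143.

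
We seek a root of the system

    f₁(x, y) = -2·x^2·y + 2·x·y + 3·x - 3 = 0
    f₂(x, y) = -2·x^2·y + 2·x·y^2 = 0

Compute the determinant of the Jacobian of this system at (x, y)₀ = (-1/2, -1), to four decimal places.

-1.5000

J = [[-4·x·y + 2·y + 3, -2·x^2 + 2·x], [-4·x·y + 2·y^2, -2·x^2 + 4·x·y]].
At the point, J = [[-1.0000, -1.5000], [0.0000, 1.5000]].
det J = -1.5000.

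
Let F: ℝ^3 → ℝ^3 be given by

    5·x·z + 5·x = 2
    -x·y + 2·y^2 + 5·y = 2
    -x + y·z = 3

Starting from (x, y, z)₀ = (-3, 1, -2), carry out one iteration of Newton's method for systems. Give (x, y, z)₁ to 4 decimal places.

At (-3, 1, -2): F = (13.0000, 8.0000, -2.0000).
Jacobian J = [[5·z + 5, 0, 5·x], [-y, -x + 4·y + 5, 0], [-1, z, y]].
At the point, J = [[-5.0000, 0.0000, -15.0000], [-1.0000, 12.0000, 0.0000], [-1.0000, -2.0000, 1.0000]] (det J = -270.0000).
Solving J·Δ = −F gives Δ = (0.1333, -0.6556, 0.8222).
Then the next iterate is (x, y, z)₁ = (-2.8667, 0.3444, -1.1778).

(-2.8667, 0.3444, -1.1778)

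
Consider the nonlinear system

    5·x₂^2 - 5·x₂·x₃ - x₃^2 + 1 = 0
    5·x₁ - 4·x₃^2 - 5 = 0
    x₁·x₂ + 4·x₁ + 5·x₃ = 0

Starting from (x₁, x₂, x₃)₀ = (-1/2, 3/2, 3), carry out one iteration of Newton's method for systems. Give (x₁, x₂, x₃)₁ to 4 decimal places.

(1.3556, 32.1519, 1.5741)

At (-1/2, 3/2, 3): F = (-19.2500, -43.5000, 12.2500).
Jacobian J = [[0, 10·x₂ - 5·x₃, -5·x₂ - 2·x₃], [5, 0, -8·x₃], [x₂ + 4, x₁, 5]].
At the point, J = [[0.0000, 0.0000, -13.5000], [5.0000, 0.0000, -24.0000], [5.5000, -0.5000, 5.0000]] (det J = 33.7500).
Solving J·Δ = −F gives Δ = (1.8556, 30.6519, -1.4259).
Then the next iterate is (x₁, x₂, x₃)₁ = (1.3556, 32.1519, 1.5741).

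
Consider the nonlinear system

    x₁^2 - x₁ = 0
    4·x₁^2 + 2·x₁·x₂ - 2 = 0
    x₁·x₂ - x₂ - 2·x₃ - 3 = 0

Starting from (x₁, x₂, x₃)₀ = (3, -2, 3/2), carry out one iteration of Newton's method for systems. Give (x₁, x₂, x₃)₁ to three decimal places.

(1.800, -1.667, -1.967)

At (3, -2, 3/2): F = (6.000, 22.000, -10.000).
Jacobian J = [[2·x₁ - 1, 0, 0], [8·x₁ + 2·x₂, 2·x₁, 0], [x₂, x₁ - 1, -2]].
At the point, J = [[5.000, 0.000, 0.000], [20.000, 6.000, 0.000], [-2.000, 2.000, -2.000]] (det J = -60.000).
Solving J·Δ = −F gives Δ = (-1.200, 0.333, -3.467).
Then the next iterate is (x₁, x₂, x₃)₁ = (1.800, -1.667, -1.967).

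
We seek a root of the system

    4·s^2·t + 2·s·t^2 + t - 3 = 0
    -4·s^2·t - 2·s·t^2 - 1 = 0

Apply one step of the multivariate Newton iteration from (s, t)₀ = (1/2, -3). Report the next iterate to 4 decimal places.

At (1/2, -3): F = (0.0000, -7.0000).
Jacobian J = [[8·s·t + 2·t^2, 4·s^2 + 4·s·t + 1], [-8·s·t - 2·t^2, -4·s^2 - 4·s·t]].
At the point, J = [[6.0000, -4.0000], [-6.0000, 5.0000]] (det J = 6.0000).
Solving J·Δ = −F gives Δ = (4.6667, 7.0000).
Then the next iterate is (s, t)₁ = (5.1667, 4.0000).

(5.1667, 4.0000)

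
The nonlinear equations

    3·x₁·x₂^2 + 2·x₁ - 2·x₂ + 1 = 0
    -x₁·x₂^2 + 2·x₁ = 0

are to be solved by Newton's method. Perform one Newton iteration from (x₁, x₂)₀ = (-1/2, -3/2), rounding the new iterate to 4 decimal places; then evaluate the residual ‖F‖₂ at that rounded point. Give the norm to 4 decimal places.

0.0249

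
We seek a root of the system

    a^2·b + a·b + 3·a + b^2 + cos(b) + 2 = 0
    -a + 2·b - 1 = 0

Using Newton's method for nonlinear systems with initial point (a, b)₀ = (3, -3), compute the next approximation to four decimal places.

At (3, -3): F = (-16.989992, -10.0000).
Jacobian J = [[2·a·b + b + 3, a^2 + a + 2·b - sin(b)], [-1, 2]].
At the point, J = [[-18.0000, 6.141120], [-1.0000, 2.0000]] (det J = -29.858880).
Solving J·Δ = −F gives Δ = (0.9187, 5.4593).
Then the next iterate is (a, b)₁ = (3.9187, 2.4593).

(3.9187, 2.4593)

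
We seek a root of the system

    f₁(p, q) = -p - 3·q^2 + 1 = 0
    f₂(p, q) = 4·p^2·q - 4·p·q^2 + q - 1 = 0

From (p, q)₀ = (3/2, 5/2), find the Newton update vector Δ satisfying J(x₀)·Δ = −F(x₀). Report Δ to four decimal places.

(-1.9211, -1.1553)

At (3/2, 5/2): F = (-19.2500, -13.5000).
Jacobian J = [[-1, -6·q], [8·p·q - 4·q^2, 4·p^2 - 8·p·q + 1]].
At the point, J = [[-1.0000, -15.0000], [5.0000, -20.0000]] (det J = 95.0000).
Solving J·Δ = −F gives Δ = (-1.9211, -1.1553).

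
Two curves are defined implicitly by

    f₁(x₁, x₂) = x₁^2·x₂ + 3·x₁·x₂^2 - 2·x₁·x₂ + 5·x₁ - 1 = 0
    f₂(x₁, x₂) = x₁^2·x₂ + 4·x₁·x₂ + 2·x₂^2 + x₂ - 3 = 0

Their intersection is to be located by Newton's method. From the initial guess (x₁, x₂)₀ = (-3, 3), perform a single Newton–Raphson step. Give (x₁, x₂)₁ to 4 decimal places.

At (-3, 3): F = (-52.0000, 9.0000).
Jacobian J = [[2·x₁·x₂ + 3·x₂^2 - 2·x₂ + 5, x₁^2 + 6·x₁·x₂ - 2·x₁], [2·x₁·x₂ + 4·x₂, x₁^2 + 4·x₁ + 4·x₂ + 1]].
At the point, J = [[8.0000, -39.0000], [-6.0000, 10.0000]] (det J = -154.0000).
Solving J·Δ = −F gives Δ = (-1.0974, -1.5584).
Then the next iterate is (x₁, x₂)₁ = (-4.0974, 1.4416).

(-4.0974, 1.4416)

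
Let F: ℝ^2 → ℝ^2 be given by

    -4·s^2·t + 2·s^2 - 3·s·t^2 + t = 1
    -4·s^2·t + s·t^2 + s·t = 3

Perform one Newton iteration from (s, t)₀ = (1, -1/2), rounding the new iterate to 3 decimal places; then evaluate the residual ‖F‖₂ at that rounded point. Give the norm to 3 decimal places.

1.111

At (1, -1/2): F = (1.750, -1.250).
Jacobian J = [[-8·s·t + 4·s - 3·t^2, -4·s^2 - 6·s·t + 1], [-8·s·t + t^2 + t, -4·s^2 + 2·s·t + s]].
At the point, J = [[7.250, 0.000], [3.750, -4.000]] (det J = -29.000).
Solving J·Δ = −F gives Δ = (-0.241, -0.539).
Then the next iterate is (s, t)₁ = (0.759, -1.039).
Re-evaluating at (0.759, -1.039): F = (-0.95071, -0.57505), so ‖F‖₂ = 1.111.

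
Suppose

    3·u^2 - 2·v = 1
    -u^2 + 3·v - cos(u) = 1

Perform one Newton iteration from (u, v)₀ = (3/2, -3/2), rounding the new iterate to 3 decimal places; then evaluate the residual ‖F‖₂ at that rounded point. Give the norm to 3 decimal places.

0.668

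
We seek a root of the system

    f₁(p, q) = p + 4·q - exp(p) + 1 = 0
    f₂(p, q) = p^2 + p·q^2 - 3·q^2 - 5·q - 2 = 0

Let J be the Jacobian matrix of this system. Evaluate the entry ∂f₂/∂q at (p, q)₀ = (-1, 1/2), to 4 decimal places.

-9.0000

∂f₂/∂q = 2·p·q - 6·q - 5.
At (-1, 1/2) this is -9.0000.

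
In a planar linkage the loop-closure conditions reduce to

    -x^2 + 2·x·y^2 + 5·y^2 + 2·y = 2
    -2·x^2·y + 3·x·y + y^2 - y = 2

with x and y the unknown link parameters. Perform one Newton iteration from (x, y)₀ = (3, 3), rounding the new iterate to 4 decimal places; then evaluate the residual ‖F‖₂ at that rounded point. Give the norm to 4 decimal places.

26.2185

At (3, 3): F = (94.0000, -23.0000).
Jacobian J = [[-2·x + 2·y^2, 4·x·y + 10·y + 2], [-4·x·y + 3·y, -2·x^2 + 3·x + 2·y - 1]].
At the point, J = [[12.0000, 68.0000], [-27.0000, -4.0000]] (det J = 1788.0000).
Solving J·Δ = −F gives Δ = (-0.6644, -1.2651).
Then the next iterate is (x, y)₁ = (2.3356, 1.7349).
Re-evaluating at (2.3356, 1.7349): F = (25.123905, -7.496779), so ‖F‖₂ = 26.2185.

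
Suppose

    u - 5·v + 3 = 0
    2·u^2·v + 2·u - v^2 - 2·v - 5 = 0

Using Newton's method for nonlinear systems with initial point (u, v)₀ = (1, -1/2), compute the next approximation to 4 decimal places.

(10.7500, 2.7500)

At (1, -1/2): F = (6.5000, -3.2500).
Jacobian J = [[1, -5], [4·u·v + 2, 2·u^2 - 2·v - 2]].
At the point, J = [[1.0000, -5.0000], [0.0000, 1.0000]] (det J = 1.0000).
Solving J·Δ = −F gives Δ = (9.7500, 3.2500).
Then the next iterate is (u, v)₁ = (10.7500, 2.7500).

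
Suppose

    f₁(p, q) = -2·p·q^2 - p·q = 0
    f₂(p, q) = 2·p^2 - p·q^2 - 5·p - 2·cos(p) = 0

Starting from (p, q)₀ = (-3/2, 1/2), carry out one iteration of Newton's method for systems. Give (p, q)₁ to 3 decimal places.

At (-3/2, 1/2): F = (1.500, 12.23353).
Jacobian J = [[-2·q^2 - q, -4·p·q - p], [4·p - q^2 + 2·sin(p) - 5, -2·p·q]].
At the point, J = [[-1.000, 4.500], [-13.24499, 1.500]] (det J = 58.10245).
Solving J·Δ = −F gives Δ = (0.909, -0.131).
Then the next iterate is (p, q)₁ = (-0.591, 0.369).

(-0.591, 0.369)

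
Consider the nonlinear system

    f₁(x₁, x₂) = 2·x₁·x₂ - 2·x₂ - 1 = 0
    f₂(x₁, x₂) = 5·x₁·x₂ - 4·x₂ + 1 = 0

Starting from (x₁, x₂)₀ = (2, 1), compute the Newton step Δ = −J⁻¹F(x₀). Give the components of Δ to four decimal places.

(4.0000, -4.5000)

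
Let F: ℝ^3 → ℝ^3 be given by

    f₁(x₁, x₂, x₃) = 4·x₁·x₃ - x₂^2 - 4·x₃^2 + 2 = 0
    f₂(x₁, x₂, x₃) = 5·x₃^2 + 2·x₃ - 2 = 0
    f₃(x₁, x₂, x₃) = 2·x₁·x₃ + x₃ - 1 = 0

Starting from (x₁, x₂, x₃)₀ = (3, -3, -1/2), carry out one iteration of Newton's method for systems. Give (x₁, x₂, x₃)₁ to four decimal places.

At (3, -3, -1/2): F = (-14.0000, -1.7500, -4.5000).
Jacobian J = [[4·x₃, -2·x₂, 4·x₁ - 8·x₃], [0, 0, 10·x₃ + 2], [2·x₃, 0, 2·x₁ + 1]].
At the point, J = [[-2.0000, 6.0000, 16.0000], [0.0000, 0.0000, -3.0000], [-1.0000, 0.0000, 7.0000]] (det J = 18.0000).
Solving J·Δ = −F gives Δ = (-8.5833, 1.0278, -0.5833).
Then the next iterate is (x₁, x₂, x₃)₁ = (-5.5833, -1.9722, -1.0833).

(-5.5833, -1.9722, -1.0833)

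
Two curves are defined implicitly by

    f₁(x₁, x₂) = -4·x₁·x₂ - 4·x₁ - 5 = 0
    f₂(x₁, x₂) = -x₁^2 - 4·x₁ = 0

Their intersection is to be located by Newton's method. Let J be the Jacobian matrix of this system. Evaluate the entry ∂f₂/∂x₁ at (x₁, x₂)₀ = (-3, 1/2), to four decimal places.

∂f₂/∂x₁ = -2·x₁ - 4.
At (-3, 1/2) this is 2.0000.

2.0000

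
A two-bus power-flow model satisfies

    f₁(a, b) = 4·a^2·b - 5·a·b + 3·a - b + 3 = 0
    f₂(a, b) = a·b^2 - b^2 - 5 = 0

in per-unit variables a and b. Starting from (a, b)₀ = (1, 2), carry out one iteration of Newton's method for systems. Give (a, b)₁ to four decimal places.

At (1, 2): F = (2.0000, -5.0000).
Jacobian J = [[8·a·b - 5·b + 3, 4·a^2 - 5·a - 1], [b^2, 2·a·b - 2·b]].
At the point, J = [[9.0000, -2.0000], [4.0000, 0.0000]] (det J = 8.0000).
Solving J·Δ = −F gives Δ = (1.2500, 6.6250).
Then the next iterate is (a, b)₁ = (2.2500, 8.6250).

(2.2500, 8.6250)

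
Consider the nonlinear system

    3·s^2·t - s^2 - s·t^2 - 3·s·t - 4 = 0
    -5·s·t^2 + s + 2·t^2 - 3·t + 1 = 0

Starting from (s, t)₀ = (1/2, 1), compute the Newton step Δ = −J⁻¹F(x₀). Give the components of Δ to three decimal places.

(-18.500, 18.000)

At (1/2, 1): F = (-5.500, -2.000).
Jacobian J = [[6·s·t - 2·s - t^2 - 3·t, 3·s^2 - 2·s·t - 3·s], [-5·t^2 + 1, -10·s·t + 4·t - 3]].
At the point, J = [[-2.000, -1.750], [-4.000, -4.000]] (det J = 1.000).
Solving J·Δ = −F gives Δ = (-18.500, 18.000).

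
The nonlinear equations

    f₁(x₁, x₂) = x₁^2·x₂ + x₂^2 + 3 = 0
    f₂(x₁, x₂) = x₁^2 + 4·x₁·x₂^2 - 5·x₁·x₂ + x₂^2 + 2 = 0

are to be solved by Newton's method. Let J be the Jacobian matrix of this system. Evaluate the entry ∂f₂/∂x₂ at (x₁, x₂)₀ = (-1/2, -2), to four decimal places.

6.5000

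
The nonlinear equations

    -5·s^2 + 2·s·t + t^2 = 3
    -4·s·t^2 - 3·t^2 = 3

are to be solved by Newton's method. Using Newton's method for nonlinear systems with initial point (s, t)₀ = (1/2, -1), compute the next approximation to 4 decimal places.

(-0.1824, -0.4730)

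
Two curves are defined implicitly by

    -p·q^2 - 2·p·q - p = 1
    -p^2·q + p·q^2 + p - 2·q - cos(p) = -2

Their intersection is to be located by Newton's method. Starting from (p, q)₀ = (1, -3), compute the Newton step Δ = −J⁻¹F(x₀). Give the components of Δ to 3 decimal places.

(-1.174, 0.076)

At (1, -3): F = (-5.000, 20.45970).
Jacobian J = [[-q^2 - 2·q - 1, -2·p·q - 2·p], [-2·p·q + q^2 + sin(p) + 1, -p^2 + 2·p·q - 2]].
At the point, J = [[-4.000, 4.000], [16.84147, -9.000]] (det J = -31.36588).
Solving J·Δ = −F gives Δ = (-1.174, 0.076).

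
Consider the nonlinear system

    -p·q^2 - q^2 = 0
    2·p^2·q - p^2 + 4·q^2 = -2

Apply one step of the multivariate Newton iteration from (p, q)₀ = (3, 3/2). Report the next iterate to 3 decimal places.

At (3, 3/2): F = (-9.000, 29.000).
Jacobian J = [[-q^2, -2·p·q - 2·q], [4·p·q - 2·p, 2·p^2 + 8·q]].
At the point, J = [[-2.250, -12.000], [12.000, 30.000]] (det J = 76.500).
Solving J·Δ = −F gives Δ = (-1.020, -0.559).
Then the next iterate is (p, q)₁ = (1.980, 0.941).

(1.980, 0.941)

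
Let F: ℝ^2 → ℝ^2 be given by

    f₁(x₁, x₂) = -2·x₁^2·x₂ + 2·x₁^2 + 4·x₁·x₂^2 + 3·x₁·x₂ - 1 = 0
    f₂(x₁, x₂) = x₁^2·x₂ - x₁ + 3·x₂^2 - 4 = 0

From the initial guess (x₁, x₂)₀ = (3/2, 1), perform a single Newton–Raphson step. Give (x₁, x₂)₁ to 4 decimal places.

(-0.9111, 1.6148)

At (3/2, 1): F = (9.5000, -0.2500).
Jacobian J = [[-4·x₁·x₂ + 4·x₁ + 4·x₂^2 + 3·x₂, -2·x₁^2 + 8·x₁·x₂ + 3·x₁], [2·x₁·x₂ - 1, x₁^2 + 6·x₂]].
At the point, J = [[7.0000, 12.0000], [2.0000, 8.2500]] (det J = 33.7500).
Solving J·Δ = −F gives Δ = (-2.4111, 0.6148).
Then the next iterate is (x₁, x₂)₁ = (-0.9111, 1.6148).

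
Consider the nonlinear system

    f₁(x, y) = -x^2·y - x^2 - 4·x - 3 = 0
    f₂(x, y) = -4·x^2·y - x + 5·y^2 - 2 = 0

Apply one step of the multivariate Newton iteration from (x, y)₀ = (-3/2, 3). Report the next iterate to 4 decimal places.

(-1.1489, 1.5816)

At (-3/2, 3): F = (-6.0000, 17.5000).
Jacobian J = [[-2·x·y - 2·x - 4, -x^2], [-8·x·y - 1, -4·x^2 + 10·y]].
At the point, J = [[8.0000, -2.2500], [35.0000, 21.0000]] (det J = 246.7500).
Solving J·Δ = −F gives Δ = (0.3511, -1.4184).
Then the next iterate is (x, y)₁ = (-1.1489, 1.5816).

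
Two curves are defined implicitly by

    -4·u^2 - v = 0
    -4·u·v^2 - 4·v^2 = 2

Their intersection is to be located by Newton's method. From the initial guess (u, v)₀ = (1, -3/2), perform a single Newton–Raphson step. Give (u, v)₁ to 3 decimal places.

(0.602, -0.816)

At (1, -3/2): F = (-2.500, -20.000).
Jacobian J = [[-8·u, -1], [-4·v^2, -8·u·v - 8·v]].
At the point, J = [[-8.000, -1.000], [-9.000, 24.000]] (det J = -201.000).
Solving J·Δ = −F gives Δ = (-0.398, 0.684).
Then the next iterate is (u, v)₁ = (0.602, -0.816).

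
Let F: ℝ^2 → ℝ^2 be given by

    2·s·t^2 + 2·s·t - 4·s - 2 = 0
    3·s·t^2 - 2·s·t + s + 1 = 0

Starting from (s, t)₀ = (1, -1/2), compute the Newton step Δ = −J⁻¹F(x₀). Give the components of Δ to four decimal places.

(-1.4444, -0.0444)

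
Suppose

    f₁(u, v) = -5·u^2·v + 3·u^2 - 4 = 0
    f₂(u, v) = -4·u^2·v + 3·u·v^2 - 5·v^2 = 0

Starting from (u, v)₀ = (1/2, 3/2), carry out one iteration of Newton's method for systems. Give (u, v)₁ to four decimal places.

(-0.3962, 0.6263)

At (1/2, 3/2): F = (-5.1250, -9.3750).
Jacobian J = [[-10·u·v + 6·u, -5·u^2], [-8·u·v + 3·v^2, -4·u^2 + 6·u·v - 10·v]].
At the point, J = [[-4.5000, -1.2500], [0.7500, -11.5000]] (det J = 52.6875).
Solving J·Δ = −F gives Δ = (-0.8962, -0.8737).
Then the next iterate is (u, v)₁ = (-0.3962, 0.6263).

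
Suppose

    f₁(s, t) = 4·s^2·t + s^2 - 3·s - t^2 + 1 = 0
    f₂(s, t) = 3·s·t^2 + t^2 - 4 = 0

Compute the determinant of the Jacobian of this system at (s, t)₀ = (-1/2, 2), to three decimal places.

J = [[8·s·t + 2·s - 3, 4·s^2 - 2·t], [3·t^2, 6·s·t + 2·t]].
At the point, J = [[-12.000, -3.000], [12.000, -2.000]].
det J = 60.000.

60.000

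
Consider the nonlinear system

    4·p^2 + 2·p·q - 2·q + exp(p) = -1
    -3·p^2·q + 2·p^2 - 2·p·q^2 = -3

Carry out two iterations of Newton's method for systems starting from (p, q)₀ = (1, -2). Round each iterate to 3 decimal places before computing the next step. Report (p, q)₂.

(1.055, -0.123)

At (1, -2): F = (7.71828, 3.000).
Jacobian J = [[8·p + 2·q + exp(p), 2·p - 2], [-6·p·q + 4·p - 2·q^2, -3·p^2 - 4·p·q]].
At the point, J = [[6.71828, 0.000], [8.000, 5.000]] (det J = 33.59141).
Solving J·Δ = −F gives Δ = (-1.149, 1.238).
Then the next iterate is (p, q)₁ = (-0.149, -0.762).
Round to (-0.149, -0.762) and repeat: F = (3.70145, 3.26819), J = [[-1.85443, -2.298], [-2.43852, -0.52075]].
Δ = (1.204, 0.639), so (p, q)₂ = (1.055, -0.123).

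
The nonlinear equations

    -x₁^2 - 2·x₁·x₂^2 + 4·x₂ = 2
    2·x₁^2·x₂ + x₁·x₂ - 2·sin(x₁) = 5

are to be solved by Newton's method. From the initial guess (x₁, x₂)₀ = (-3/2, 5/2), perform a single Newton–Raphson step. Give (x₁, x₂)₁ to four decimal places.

At (-3/2, 5/2): F = (24.5000, 4.494990).
Jacobian J = [[-2·x₁ - 2·x₂^2, -4·x₁·x₂ + 4], [4·x₁·x₂ + x₂ - 2·cos(x₁), 2·x₁^2 + x₁]].
At the point, J = [[-9.5000, 19.0000], [-12.641474, 3.0000]] (det J = 211.688014).
Solving J·Δ = −F gives Δ = (0.0562, -1.2614).
Then the next iterate is (x₁, x₂)₁ = (-1.4438, 1.2386).

(-1.4438, 1.2386)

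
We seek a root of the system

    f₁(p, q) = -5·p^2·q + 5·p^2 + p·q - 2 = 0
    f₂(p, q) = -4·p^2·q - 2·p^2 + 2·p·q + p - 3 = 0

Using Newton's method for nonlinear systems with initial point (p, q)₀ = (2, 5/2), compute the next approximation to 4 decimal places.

(1.1127, 2.3556)

At (2, 5/2): F = (-27.0000, -39.0000).
Jacobian J = [[-10·p·q + 10·p + q, -5·p^2 + p], [-8·p·q - 4·p + 2·q + 1, -4·p^2 + 2·p]].
At the point, J = [[-27.5000, -18.0000], [-42.0000, -12.0000]] (det J = -426.0000).
Solving J·Δ = −F gives Δ = (-0.8873, -0.1444).
Then the next iterate is (p, q)₁ = (1.1127, 2.3556).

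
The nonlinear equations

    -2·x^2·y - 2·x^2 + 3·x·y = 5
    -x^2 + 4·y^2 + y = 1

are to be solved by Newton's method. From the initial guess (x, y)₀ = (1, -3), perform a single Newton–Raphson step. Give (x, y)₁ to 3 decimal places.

(-6.960, -0.960)

At (1, -3): F = (-10.000, 31.000).
Jacobian J = [[-4·x·y - 4·x + 3·y, -2·x^2 + 3·x], [-2·x, 8·y + 1]].
At the point, J = [[-1.000, 1.000], [-2.000, -23.000]] (det J = 25.000).
Solving J·Δ = −F gives Δ = (-7.960, 2.040).
Then the next iterate is (x, y)₁ = (-6.960, -0.960).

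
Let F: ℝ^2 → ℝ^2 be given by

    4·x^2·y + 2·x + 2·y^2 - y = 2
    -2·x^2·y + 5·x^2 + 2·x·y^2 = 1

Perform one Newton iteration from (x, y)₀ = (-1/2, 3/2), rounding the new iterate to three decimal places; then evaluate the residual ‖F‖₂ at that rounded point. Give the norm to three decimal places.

4213.339

At (-1/2, 3/2): F = (1.500, -2.750).
Jacobian J = [[8·x·y + 2, 4·x^2 + 4·y - 1], [-4·x·y + 10·x + 2·y^2, -2·x^2 + 4·x·y]].
At the point, J = [[-4.000, 6.000], [2.500, -3.500]] (det J = -1.000).
Solving J·Δ = −F gives Δ = (11.250, 7.250).
Then the next iterate is (x, y)₁ = (10.750, 8.750).
Re-evaluating at (10.750, 8.750): F = (4208.56250, 200.56250), so ‖F‖₂ = 4213.339.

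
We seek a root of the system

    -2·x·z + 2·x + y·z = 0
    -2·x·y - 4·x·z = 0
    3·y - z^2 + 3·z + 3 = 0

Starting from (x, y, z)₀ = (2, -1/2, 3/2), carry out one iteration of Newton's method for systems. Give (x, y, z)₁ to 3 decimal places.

At (2, -1/2, 3/2): F = (-2.750, -10.000, 3.750).
Jacobian J = [[-2·z + 2, z, -2·x + y], [-2·y - 4·z, -2·x, -4·x], [0, 3, -2·z + 3]].
At the point, J = [[-1.000, 1.500, -4.500], [-5.000, -4.000, -8.000], [0.000, 3.000, 0.000]] (det J = 43.500).
Solving J·Δ = −F gives Δ = (1.000, -1.250, -1.250).
Then the next iterate is (x, y, z)₁ = (3.000, -1.750, 0.250).

(3.000, -1.750, 0.250)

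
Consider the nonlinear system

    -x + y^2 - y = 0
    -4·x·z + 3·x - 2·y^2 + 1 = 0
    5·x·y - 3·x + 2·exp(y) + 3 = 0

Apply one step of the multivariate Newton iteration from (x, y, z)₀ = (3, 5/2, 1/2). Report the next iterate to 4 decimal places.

(0.4932, 1.6858, 0.2613)

At (3, 5/2, 1/2): F = (0.7500, -8.5000, 55.864988).
Jacobian J = [[-1, 2·y - 1, 0], [-4·z + 3, -4·y, -4·x], [5·y - 3, 5·x + 2·exp(y), 0]].
At the point, J = [[-1.0000, 4.0000, 0.0000], [1.0000, -10.0000, -12.0000], [9.5000, 39.364988, 0.0000]] (det J = -928.379855).
Solving J·Δ = −F gives Δ = (-2.5068, -0.8142, -0.2387).
Then the next iterate is (x, y, z)₁ = (0.4932, 1.6858, 0.2613).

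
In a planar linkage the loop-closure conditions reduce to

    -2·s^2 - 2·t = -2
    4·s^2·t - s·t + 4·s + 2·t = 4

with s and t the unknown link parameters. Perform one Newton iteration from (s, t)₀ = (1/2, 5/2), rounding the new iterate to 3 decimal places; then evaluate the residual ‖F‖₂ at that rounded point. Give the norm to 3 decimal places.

At (1/2, 5/2): F = (-3.500, 4.250).
Jacobian J = [[-4·s, -2], [8·s·t - t + 4, 4·s^2 - s + 2]].
At the point, J = [[-2.000, -2.000], [11.500, 2.500]] (det J = 18.000).
Solving J·Δ = −F gives Δ = (0.014, -1.764).
Then the next iterate is (s, t)₁ = (0.514, 0.736).
Re-evaluating at (0.514, 0.736): F = (-0.00039, -0.07251), so ‖F‖₂ = 0.073.

0.073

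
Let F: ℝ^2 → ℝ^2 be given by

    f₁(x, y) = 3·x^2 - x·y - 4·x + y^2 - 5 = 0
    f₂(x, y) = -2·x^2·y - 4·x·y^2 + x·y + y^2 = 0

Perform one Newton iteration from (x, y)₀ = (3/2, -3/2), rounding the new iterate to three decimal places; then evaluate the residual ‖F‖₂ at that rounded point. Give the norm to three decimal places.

0.784

At (3/2, -3/2): F = (0.250, -6.750).
Jacobian J = [[6·x - y - 4, -x + 2·y], [-4·x·y - 4·y^2 + y, -2·x^2 - 8·x·y + x + 2·y]].
At the point, J = [[6.500, -4.500], [-1.500, 12.000]] (det J = 71.250).
Solving J·Δ = −F gives Δ = (0.384, 0.611).
Then the next iterate is (x, y)₁ = (1.884, -0.889).
Re-evaluating at (1.884, -0.889): F = (0.57757, -0.52948), so ‖F‖₂ = 0.784.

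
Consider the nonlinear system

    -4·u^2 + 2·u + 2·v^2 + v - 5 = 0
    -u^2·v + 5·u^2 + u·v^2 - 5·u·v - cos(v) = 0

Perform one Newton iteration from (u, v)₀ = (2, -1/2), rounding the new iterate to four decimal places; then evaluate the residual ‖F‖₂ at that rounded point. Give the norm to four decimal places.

At (2, -1/2): F = (-17.0000, 26.622417).
Jacobian J = [[-8·u + 2, 4·v + 1], [-2·u·v + 10·u + v^2 - 5·v, -u^2 + 2·u·v - 5·u + sin(v)]].
At the point, J = [[-14.0000, -1.0000], [24.7500, -16.479426]] (det J = 255.461958).
Solving J·Δ = −F gives Δ = (-1.2009, -0.1880).
Then the next iterate is (u, v)₁ = (0.7991, -0.6880).
Re-evaluating at (0.7991, -0.6880): F = (-5.697355, 5.986770), so ‖F‖₂ = 8.2645.

8.2645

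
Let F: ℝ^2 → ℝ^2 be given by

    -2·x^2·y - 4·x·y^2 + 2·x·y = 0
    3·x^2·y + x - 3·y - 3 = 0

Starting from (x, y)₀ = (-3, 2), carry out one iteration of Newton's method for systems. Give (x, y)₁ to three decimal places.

At (-3, 2): F = (0.000, 42.000).
Jacobian J = [[-4·x·y - 4·y^2 + 2·y, -2·x^2 - 8·x·y + 2·x], [6·x·y + 1, 3·x^2 - 3]].
At the point, J = [[12.000, 24.000], [-35.000, 24.000]] (det J = 1128.000).
Solving J·Δ = −F gives Δ = (0.894, -0.447).
Then the next iterate is (x, y)₁ = (-2.106, 1.553).

(-2.106, 1.553)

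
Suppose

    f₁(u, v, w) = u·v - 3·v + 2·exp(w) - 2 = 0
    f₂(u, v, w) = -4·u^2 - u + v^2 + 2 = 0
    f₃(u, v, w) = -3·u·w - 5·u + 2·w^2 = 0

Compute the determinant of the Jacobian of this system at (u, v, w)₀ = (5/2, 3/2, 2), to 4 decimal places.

484.6777

J = [[v, u - 3, 2·exp(w)], [-8·u - 1, 2·v, 0], [-3·w - 5, 0, -3·u + 4·w]].
At the point, J = [[1.5000, -0.5000, 14.778112], [-21.0000, 3.0000, 0.0000], [-11.0000, 0.0000, 0.5000]].
det J = 484.6777.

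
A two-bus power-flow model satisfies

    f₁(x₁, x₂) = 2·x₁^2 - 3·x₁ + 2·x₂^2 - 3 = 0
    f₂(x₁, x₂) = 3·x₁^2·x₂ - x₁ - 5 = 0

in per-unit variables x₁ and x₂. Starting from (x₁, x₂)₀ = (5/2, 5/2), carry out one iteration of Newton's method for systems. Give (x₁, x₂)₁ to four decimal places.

At (5/2, 5/2): F = (14.5000, 39.3750).
Jacobian J = [[4·x₁ - 3, 4·x₂], [6·x₁·x₂ - 1, 3·x₁^2]].
At the point, J = [[7.0000, 10.0000], [36.5000, 18.7500]] (det J = -233.7500).
Solving J·Δ = −F gives Δ = (-0.5214, -1.0850).
Then the next iterate is (x₁, x₂)₁ = (1.9786, 1.4150).

(1.9786, 1.4150)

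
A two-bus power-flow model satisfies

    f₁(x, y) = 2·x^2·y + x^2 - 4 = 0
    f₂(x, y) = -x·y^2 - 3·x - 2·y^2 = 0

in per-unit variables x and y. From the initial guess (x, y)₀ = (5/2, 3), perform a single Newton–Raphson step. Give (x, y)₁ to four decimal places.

At (5/2, 3): F = (39.7500, -48.0000).
Jacobian J = [[4·x·y + 2·x, 2·x^2], [-y^2 - 3, -2·x·y - 4·y]].
At the point, J = [[35.0000, 12.5000], [-12.0000, -27.0000]] (det J = -795.0000).
Solving J·Δ = −F gives Δ = (-0.5953, -1.5132).
Then the next iterate is (x, y)₁ = (1.9047, 1.4868).

(1.9047, 1.4868)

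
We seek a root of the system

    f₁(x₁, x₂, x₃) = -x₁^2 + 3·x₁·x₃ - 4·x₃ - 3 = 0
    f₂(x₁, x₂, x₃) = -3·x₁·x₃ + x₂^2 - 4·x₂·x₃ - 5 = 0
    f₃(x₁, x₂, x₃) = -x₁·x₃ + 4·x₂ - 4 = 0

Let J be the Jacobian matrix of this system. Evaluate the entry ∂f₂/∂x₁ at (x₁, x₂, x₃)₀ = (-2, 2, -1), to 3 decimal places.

∂f₂/∂x₁ = -3·x₃.
At (-2, 2, -1) this is 3.000.

3.000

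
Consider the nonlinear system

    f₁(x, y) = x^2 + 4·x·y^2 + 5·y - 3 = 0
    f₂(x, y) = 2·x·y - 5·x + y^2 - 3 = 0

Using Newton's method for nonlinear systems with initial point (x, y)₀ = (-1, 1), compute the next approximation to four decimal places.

(-0.6667, 0.8889)

At (-1, 1): F = (-1.0000, 1.0000).
Jacobian J = [[2·x + 4·y^2, 8·x·y + 5], [2·y - 5, 2·x + 2·y]].
At the point, J = [[2.0000, -3.0000], [-3.0000, 0.0000]] (det J = -9.0000).
Solving J·Δ = −F gives Δ = (0.3333, -0.1111).
Then the next iterate is (x, y)₁ = (-0.6667, 0.8889).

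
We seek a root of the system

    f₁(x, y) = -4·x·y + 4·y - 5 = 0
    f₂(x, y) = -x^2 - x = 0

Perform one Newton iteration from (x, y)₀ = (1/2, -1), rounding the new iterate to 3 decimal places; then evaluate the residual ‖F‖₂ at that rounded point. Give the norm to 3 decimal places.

At (1/2, -1): F = (-7.000, -0.750).
Jacobian J = [[-4·y, -4·x + 4], [-2·x - 1, 0]].
At the point, J = [[4.000, 2.000], [-2.000, 0.000]] (det J = 4.000).
Solving J·Δ = −F gives Δ = (-0.375, 4.250).
Then the next iterate is (x, y)₁ = (0.125, 3.250).
Re-evaluating at (0.125, 3.250): F = (6.375, -0.14062), so ‖F‖₂ = 6.377.

6.377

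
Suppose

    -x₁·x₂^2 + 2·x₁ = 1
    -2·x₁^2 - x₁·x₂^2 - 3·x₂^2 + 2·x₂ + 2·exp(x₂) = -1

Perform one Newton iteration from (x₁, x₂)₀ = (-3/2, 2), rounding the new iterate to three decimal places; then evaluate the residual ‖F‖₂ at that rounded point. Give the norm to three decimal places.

2.815

At (-3/2, 2): F = (2.000, 9.27811).
Jacobian J = [[-x₂^2 + 2, -2·x₁·x₂], [-4·x₁ - x₂^2, -2·x₁·x₂ - 6·x₂ + 2·exp(x₂) + 2]].
At the point, J = [[-2.000, 6.000], [2.000, 10.77811]] (det J = -33.55622).
Solving J·Δ = −F gives Δ = (-1.017, -0.672).
Then the next iterate is (x₁, x₂)₁ = (-2.517, 1.328).
Re-evaluating at (-2.517, 1.328): F = (-1.59506, -2.31941), so ‖F‖₂ = 2.815.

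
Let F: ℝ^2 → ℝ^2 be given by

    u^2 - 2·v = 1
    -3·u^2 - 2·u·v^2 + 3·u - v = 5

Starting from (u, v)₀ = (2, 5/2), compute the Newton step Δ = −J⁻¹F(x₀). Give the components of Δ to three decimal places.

(-0.276, -1.551)

At (2, 5/2): F = (-2.000, -38.500).
Jacobian J = [[2·u, -2], [-6·u - 2·v^2 + 3, -4·u·v - 1]].
At the point, J = [[4.000, -2.000], [-21.500, -21.000]] (det J = -127.000).
Solving J·Δ = −F gives Δ = (-0.276, -1.551).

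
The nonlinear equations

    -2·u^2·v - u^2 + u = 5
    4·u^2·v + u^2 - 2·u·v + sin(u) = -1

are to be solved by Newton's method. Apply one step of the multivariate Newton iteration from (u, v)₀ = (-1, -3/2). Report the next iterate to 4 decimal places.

At (-1, -3/2): F = (-4.0000, -7.841471).
Jacobian J = [[-4·u·v - 2·u + 1, -2·u^2], [8·u·v + 2·u - 2·v + cos(u), 4·u^2 - 2·u]].
At the point, J = [[-3.0000, -2.0000], [13.540302, 6.0000]] (det J = 9.080605).
Solving J·Δ = −F gives Δ = (4.3701, -8.5551).
Then the next iterate is (u, v)₁ = (3.3701, -10.0551).

(3.3701, -10.0551)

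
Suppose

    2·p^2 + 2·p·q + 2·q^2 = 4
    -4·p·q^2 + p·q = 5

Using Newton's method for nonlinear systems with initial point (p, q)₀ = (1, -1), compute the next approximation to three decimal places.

At (1, -1): F = (-2.000, -10.000).
Jacobian J = [[4·p + 2·q, 2·p + 4·q], [-4·q^2 + q, -8·p·q + p]].
At the point, J = [[2.000, -2.000], [-5.000, 9.000]] (det J = 8.000).
Solving J·Δ = −F gives Δ = (4.750, 3.750).
Then the next iterate is (p, q)₁ = (5.750, 2.750).

(5.750, 2.750)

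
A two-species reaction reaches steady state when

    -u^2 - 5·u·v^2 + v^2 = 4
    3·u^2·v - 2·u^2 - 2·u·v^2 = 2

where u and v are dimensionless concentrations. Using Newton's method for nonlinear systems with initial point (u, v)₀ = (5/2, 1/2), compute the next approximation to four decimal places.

At (5/2, 1/2): F = (-13.1250, -6.3750).
Jacobian J = [[-2·u - 5·v^2, -10·u·v + 2·v], [6·u·v - 4·u - 2·v^2, 3·u^2 - 4·u·v]].
At the point, J = [[-6.2500, -11.5000], [-3.0000, 13.7500]] (det J = -120.4375).
Solving J·Δ = −F gives Δ = (-2.1072, 0.0039).
Then the next iterate is (u, v)₁ = (0.3928, 0.5039).

(0.3928, 0.5039)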